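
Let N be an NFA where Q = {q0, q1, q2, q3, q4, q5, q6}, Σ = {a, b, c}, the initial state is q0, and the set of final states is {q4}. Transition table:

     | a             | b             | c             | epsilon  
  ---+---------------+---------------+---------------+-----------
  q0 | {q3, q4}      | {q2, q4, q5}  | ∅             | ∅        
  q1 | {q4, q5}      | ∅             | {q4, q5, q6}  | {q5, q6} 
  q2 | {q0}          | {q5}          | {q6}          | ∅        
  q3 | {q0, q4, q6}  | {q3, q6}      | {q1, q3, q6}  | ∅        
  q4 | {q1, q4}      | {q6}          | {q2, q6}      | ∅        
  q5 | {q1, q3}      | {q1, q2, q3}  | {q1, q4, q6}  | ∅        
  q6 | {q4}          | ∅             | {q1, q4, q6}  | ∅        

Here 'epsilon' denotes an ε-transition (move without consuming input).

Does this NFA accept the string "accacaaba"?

Start in {q0}.
Read 'a': q0→{q3, q4}; now {q3, q4}.
Read 'c': q3→{q1, q3, q6}, q4→{q2, q6}; union {q1, q2, q3, q6}; ε-closure = {q1, q2, q3, q5, q6}.
Read 'c': q1→{q4, q5, q6}, q2→{q6}, q3→{q1, q3, q6}, q5→{q1, q4, q6}, q6→{q1, q4, q6}; now {q1, q3, q4, q5, q6}.
Read 'a': q1→{q4, q5}, q3→{q0, q4, q6}, q4→{q1, q4}, q5→{q1, q3}, q6→{q4}; now {q0, q1, q3, q4, q5, q6}.
Read 'c': q0→∅, q1→{q4, q5, q6}, q3→{q1, q3, q6}, q4→{q2, q6}, q5→{q1, q4, q6}, q6→{q1, q4, q6}; now {q1, q2, q3, q4, q5, q6}.
Read 'a': q1→{q4, q5}, q2→{q0}, q3→{q0, q4, q6}, q4→{q1, q4}, q5→{q1, q3}, q6→{q4}; now {q0, q1, q3, q4, q5, q6}.
Read 'a': q0→{q3, q4}, q1→{q4, q5}, q3→{q0, q4, q6}, q4→{q1, q4}, q5→{q1, q3}, q6→{q4}; now {q0, q1, q3, q4, q5, q6}.
Read 'b': q0→{q2, q4, q5}, q1→∅, q3→{q3, q6}, q4→{q6}, q5→{q1, q2, q3}, q6→∅; now {q1, q2, q3, q4, q5, q6}.
Read 'a': q1→{q4, q5}, q2→{q0}, q3→{q0, q4, q6}, q4→{q1, q4}, q5→{q1, q3}, q6→{q4}; now {q0, q1, q3, q4, q5, q6}.
The final set {q0, q1, q3, q4, q5, q6} contains the accepting state q4.

Yes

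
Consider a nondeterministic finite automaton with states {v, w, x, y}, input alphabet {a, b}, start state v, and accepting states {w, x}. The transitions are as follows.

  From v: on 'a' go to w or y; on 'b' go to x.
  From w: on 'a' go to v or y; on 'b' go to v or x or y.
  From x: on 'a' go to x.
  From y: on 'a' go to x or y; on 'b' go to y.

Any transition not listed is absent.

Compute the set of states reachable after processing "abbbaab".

{y}

Start in {v}.
Read 'a': {v} → {w, y}.
Read 'b': {w, y} → {v, x, y}.
Read 'b': {v, x, y} → {x, y}.
Read 'b': {x, y} → {y}.
Read 'a': {y} → {x, y}.
Read 'a': {x, y} → {x, y}.
Read 'b': {x, y} → {y}.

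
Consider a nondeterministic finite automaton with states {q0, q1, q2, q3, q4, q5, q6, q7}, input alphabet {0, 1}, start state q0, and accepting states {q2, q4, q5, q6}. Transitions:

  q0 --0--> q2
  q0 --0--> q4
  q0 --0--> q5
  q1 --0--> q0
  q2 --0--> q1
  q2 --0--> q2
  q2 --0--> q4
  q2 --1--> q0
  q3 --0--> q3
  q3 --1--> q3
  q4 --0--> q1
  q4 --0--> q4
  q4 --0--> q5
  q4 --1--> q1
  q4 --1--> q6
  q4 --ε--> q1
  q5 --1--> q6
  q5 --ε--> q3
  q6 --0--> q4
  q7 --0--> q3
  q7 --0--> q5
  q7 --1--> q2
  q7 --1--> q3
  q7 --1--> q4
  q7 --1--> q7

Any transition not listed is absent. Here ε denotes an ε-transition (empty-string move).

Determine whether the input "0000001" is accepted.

Start in {q0}.
Read '0': q0→{q2, q4, q5}; union {q2, q4, q5}; ε-closure = {q1, q2, q3, q4, q5}.
Read '0': q1→{q0}, q2→{q1, q2, q4}, q3→{q3}, q4→{q1, q4, q5}, q5→∅; now {q0, q1, q2, q3, q4, q5}.
Read '0': q0→{q2, q4, q5}, q1→{q0}, q2→{q1, q2, q4}, q3→{q3}, q4→{q1, q4, q5}, q5→∅; now {q0, q1, q2, q3, q4, q5}.
Read '0': q0→{q2, q4, q5}, q1→{q0}, q2→{q1, q2, q4}, q3→{q3}, q4→{q1, q4, q5}, q5→∅; now {q0, q1, q2, q3, q4, q5}.
Read '0': q0→{q2, q4, q5}, q1→{q0}, q2→{q1, q2, q4}, q3→{q3}, q4→{q1, q4, q5}, q5→∅; now {q0, q1, q2, q3, q4, q5}.
Read '0': q0→{q2, q4, q5}, q1→{q0}, q2→{q1, q2, q4}, q3→{q3}, q4→{q1, q4, q5}, q5→∅; now {q0, q1, q2, q3, q4, q5}.
Read '1': q0→∅, q1→∅, q2→{q0}, q3→{q3}, q4→{q1, q6}, q5→{q6}; now {q0, q1, q3, q6}.
The final set {q0, q1, q3, q6} contains the accepting state q6.

Yes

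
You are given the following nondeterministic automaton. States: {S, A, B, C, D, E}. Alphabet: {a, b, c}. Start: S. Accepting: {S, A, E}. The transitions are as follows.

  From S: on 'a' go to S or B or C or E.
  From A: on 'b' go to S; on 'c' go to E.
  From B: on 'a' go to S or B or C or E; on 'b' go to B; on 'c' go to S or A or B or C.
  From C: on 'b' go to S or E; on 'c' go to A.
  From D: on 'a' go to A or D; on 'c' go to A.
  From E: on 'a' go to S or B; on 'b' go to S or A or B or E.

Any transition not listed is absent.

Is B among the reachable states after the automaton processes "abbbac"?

Yes

Start in {S}.
Read 'a': S→{S, B, C, E}; now {S, B, C, E}.
Read 'b': S→∅, B→{B}, C→{S, E}, E→{S, A, B, E}; now {S, A, B, E}.
Read 'b': S→∅, A→{S}, B→{B}, E→{S, A, B, E}; now {S, A, B, E}.
Read 'b': S→∅, A→{S}, B→{B}, E→{S, A, B, E}; now {S, A, B, E}.
Read 'a': S→{S, B, C, E}, A→∅, B→{S, B, C, E}, E→{S, B}; now {S, B, C, E}.
Read 'c': S→∅, B→{S, A, B, C}, C→{A}, E→∅; now {S, A, B, C}.
State B is in {S, A, B, C}.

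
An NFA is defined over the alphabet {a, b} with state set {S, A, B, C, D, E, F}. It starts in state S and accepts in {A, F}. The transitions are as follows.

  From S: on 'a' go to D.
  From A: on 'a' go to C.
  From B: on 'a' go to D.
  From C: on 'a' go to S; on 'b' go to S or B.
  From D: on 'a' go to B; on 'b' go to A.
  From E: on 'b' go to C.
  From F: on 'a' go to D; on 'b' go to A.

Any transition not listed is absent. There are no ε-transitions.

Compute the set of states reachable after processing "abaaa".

{D}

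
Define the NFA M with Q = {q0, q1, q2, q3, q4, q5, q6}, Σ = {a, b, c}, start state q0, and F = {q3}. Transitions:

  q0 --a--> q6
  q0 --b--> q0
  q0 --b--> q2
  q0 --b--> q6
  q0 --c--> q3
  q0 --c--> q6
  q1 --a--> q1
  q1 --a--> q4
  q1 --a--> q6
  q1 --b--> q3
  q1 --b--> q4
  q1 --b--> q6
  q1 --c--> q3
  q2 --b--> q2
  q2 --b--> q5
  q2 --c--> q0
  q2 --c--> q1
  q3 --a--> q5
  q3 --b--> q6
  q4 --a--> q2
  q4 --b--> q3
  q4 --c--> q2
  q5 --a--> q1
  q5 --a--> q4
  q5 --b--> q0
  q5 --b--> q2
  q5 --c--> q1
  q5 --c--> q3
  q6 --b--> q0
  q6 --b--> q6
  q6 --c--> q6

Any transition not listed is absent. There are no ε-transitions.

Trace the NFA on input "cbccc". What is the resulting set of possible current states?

Start in {q0}.
Read 'c': {q0} → {q3, q6}.
Read 'b': {q3, q6} → {q0, q6}.
Read 'c': {q0, q6} → {q3, q6}.
Read 'c': {q3, q6} → {q6}.
Read 'c': {q6} → {q6}.

{q6}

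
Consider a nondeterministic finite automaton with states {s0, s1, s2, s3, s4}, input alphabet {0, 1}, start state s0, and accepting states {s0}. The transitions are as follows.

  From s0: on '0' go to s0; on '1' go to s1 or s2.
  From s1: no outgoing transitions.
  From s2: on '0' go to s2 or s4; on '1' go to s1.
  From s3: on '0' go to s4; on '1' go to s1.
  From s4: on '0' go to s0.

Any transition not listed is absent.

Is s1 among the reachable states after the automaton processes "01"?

Start in {s0}.
Read '0': {s0} → {s0}.
Read '1': {s0} → {s1, s2}.
State s1 is in {s1, s2}.

Yes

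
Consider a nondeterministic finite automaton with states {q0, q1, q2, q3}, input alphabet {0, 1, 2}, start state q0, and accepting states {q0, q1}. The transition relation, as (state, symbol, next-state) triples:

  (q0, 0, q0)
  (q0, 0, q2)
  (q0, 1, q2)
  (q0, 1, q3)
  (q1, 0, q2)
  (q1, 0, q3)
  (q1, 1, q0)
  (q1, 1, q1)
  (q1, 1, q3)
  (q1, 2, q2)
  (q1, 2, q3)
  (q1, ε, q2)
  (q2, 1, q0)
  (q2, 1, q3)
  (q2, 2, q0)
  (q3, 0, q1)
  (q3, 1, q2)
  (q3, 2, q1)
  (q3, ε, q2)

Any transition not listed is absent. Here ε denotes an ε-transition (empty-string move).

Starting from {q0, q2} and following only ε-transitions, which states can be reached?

{q0, q2}

Begin with {q0, q2}.
No ε-moves leave this set, so the closure equals the set itself.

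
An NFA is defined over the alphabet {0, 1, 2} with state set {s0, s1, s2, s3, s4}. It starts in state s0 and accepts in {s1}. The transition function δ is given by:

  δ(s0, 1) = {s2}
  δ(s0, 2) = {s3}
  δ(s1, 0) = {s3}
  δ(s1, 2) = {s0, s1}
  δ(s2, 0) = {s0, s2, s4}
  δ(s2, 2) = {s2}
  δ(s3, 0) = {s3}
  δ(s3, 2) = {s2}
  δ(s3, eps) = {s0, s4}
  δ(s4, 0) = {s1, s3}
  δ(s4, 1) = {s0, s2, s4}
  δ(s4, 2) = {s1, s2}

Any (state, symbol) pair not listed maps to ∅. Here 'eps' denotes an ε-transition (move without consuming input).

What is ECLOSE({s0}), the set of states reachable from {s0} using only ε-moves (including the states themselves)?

{s0}

Begin with {s0}.
No ε-moves leave this set, so the closure equals the set itself.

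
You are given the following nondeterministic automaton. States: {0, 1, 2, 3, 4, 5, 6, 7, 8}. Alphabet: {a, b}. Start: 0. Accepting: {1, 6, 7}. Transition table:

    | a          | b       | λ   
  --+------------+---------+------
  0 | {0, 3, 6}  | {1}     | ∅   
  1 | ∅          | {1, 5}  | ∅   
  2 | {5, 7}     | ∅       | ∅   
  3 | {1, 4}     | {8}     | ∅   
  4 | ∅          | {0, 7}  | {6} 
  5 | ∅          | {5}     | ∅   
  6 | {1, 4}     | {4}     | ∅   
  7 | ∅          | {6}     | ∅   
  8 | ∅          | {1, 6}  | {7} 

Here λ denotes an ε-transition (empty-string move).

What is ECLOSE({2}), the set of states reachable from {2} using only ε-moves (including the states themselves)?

{2}

Begin with {2}.
No ε-moves leave this set, so the closure equals the set itself.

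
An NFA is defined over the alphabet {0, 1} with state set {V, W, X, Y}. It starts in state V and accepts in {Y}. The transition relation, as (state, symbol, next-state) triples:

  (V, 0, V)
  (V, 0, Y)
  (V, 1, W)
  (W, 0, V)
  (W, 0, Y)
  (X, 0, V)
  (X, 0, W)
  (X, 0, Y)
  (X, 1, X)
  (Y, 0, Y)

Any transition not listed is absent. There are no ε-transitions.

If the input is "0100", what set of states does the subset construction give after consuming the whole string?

{V, Y}

Start in {V}.
Read '0': {V} → {V, Y}.
Read '1': {V, Y} → {W}.
Read '0': {W} → {V, Y}.
Read '0': {V, Y} → {V, Y}.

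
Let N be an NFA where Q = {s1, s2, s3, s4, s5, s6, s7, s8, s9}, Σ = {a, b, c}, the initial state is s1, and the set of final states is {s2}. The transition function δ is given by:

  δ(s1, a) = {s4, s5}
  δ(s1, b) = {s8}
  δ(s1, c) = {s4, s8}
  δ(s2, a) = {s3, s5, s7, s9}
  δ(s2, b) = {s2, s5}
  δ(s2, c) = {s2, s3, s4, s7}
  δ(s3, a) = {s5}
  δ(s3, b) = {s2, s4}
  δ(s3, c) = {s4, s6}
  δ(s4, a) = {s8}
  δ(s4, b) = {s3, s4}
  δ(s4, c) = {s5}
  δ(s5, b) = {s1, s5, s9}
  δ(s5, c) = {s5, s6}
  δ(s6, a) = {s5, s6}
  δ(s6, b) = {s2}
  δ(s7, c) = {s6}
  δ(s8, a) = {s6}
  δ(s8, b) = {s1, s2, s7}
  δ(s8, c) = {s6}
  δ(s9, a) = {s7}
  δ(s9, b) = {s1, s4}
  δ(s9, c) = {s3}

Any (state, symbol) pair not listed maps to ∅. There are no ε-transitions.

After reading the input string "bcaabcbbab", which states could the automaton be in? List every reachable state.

Start in {s1}.
Read 'b': s1→{s8}; now {s8}.
Read 'c': s8→{s6}; now {s6}.
Read 'a': s6→{s5, s6}; now {s5, s6}.
Read 'a': s5→∅, s6→{s5, s6}; now {s5, s6}.
Read 'b': s5→{s1, s5, s9}, s6→{s2}; now {s1, s2, s5, s9}.
Read 'c': s1→{s4, s8}, s2→{s2, s3, s4, s7}, s5→{s5, s6}, s9→{s3}; now {s2, s3, s4, s5, s6, s7, s8}.
Read 'b': s2→{s2, s5}, s3→{s2, s4}, s4→{s3, s4}, s5→{s1, s5, s9}, s6→{s2}, s7→∅, s8→{s1, s2, s7}; now {s1, s2, s3, s4, s5, s7, s9}.
Read 'b': s1→{s8}, s2→{s2, s5}, s3→{s2, s4}, s4→{s3, s4}, s5→{s1, s5, s9}, s7→∅, s9→{s1, s4}; now {s1, s2, s3, s4, s5, s8, s9}.
Read 'a': s1→{s4, s5}, s2→{s3, s5, s7, s9}, s3→{s5}, s4→{s8}, s5→∅, s8→{s6}, s9→{s7}; now {s3, s4, s5, s6, s7, s8, s9}.
Read 'b': s3→{s2, s4}, s4→{s3, s4}, s5→{s1, s5, s9}, s6→{s2}, s7→∅, s8→{s1, s2, s7}, s9→{s1, s4}; now {s1, s2, s3, s4, s5, s7, s9}.

{s1, s2, s3, s4, s5, s7, s9}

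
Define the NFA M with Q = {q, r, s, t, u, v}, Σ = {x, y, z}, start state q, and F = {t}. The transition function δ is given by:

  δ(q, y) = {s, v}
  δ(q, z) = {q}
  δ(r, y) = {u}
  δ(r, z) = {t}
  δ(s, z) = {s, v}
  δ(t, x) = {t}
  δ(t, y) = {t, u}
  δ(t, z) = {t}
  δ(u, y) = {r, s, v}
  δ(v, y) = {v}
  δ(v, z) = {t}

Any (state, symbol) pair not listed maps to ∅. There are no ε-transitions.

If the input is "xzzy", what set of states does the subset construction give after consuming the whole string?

Start in {q}.
Read 'x': q→∅; now ∅.
The set is empty and remains empty for the remaining 3 symbols.

∅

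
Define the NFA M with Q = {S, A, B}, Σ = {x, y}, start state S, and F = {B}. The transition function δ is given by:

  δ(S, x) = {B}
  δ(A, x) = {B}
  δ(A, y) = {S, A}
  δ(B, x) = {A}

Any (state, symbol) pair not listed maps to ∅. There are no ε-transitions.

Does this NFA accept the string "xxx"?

Start in {S}.
Read 'x': {S} → {B}.
Read 'x': {B} → {A}.
Read 'x': {A} → {B}.
The final set {B} contains the accepting state B.

Yes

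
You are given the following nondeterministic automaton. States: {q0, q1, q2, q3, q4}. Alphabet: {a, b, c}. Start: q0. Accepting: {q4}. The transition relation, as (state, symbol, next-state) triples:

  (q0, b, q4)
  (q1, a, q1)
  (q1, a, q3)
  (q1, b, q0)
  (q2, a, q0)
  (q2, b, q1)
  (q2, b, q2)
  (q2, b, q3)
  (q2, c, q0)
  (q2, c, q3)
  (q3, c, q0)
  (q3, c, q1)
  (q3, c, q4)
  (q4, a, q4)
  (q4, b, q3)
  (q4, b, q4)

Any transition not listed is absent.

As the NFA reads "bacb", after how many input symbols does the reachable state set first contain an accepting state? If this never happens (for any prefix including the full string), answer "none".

1

Start in {q0}.
Read 'b': {q0} → {q4}.
None of the earlier sets intersect F, but {q4} does.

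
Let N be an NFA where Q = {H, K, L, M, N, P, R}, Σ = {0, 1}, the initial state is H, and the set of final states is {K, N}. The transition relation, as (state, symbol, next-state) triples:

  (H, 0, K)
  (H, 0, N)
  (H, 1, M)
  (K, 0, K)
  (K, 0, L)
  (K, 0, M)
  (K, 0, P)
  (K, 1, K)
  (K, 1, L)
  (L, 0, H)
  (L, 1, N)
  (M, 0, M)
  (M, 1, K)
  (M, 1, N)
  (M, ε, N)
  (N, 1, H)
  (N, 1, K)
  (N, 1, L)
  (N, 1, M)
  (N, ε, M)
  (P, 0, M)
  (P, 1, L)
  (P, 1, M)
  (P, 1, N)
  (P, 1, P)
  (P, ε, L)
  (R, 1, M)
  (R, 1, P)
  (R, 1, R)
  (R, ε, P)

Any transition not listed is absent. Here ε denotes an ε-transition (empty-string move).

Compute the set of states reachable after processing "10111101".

Start in {H}.
Read '1': H→{M}; union {M}; ε-closure = {M, N}.
Read '0': M→{M}, N→∅; union {M}; ε-closure = {M, N}.
Read '1': M→{K, N}, N→{H, K, L, M}; now {H, K, L, M, N}.
Read '1': H→{M}, K→{K, L}, L→{N}, M→{K, N}, N→{H, K, L, M}; now {H, K, L, M, N}.
Read '1': H→{M}, K→{K, L}, L→{N}, M→{K, N}, N→{H, K, L, M}; now {H, K, L, M, N}.
Read '1': H→{M}, K→{K, L}, L→{N}, M→{K, N}, N→{H, K, L, M}; now {H, K, L, M, N}.
Read '0': H→{K, N}, K→{K, L, M, P}, L→{H}, M→{M}, N→∅; now {H, K, L, M, N, P}.
Read '1': H→{M}, K→{K, L}, L→{N}, M→{K, N}, N→{H, K, L, M}, P→{L, M, N, P}; now {H, K, L, M, N, P}.

{H, K, L, M, N, P}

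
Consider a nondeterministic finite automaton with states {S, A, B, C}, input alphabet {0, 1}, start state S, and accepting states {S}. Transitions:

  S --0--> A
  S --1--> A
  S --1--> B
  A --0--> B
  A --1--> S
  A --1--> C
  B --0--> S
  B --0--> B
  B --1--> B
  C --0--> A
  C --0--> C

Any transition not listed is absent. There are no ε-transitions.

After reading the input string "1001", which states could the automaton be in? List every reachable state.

Start in {S}.
Read '1': {S} → {A, B}.
Read '0': {A, B} → {S, B}.
Read '0': {S, B} → {S, A, B}.
Read '1': {S, A, B} → {S, A, B, C}.

{S, A, B, C}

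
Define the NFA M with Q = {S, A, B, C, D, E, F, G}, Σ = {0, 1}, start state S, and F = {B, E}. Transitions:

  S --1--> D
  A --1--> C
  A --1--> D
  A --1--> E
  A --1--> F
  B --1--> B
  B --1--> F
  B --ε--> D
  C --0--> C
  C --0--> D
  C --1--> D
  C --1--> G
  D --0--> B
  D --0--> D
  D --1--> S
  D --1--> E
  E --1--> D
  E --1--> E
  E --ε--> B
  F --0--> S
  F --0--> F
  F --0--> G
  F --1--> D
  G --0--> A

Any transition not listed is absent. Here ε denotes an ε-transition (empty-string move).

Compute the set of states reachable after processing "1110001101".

{S, B, C, D, E, F}

Start in {S}.
Read '1': {S} → {D}.
Read '1': {D} → {S, B, D, E}.
Read '1': {S, B, D, E} → {S, B, D, E, F}.
Read '0': {S, B, D, E, F} → {S, B, D, F, G}.
Read '0': {S, B, D, F, G} → {S, A, B, D, F, G}.
Read '0': {S, A, B, D, F, G} → {S, A, B, D, F, G}.
Read '1': {S, A, B, D, F, G} → {S, B, C, D, E, F}.
Read '1': {S, B, C, D, E, F} → {S, B, D, E, F, G}.
Read '0': {S, B, D, E, F, G} → {S, A, B, D, F, G}.
Read '1': {S, A, B, D, F, G} → {S, B, C, D, E, F}.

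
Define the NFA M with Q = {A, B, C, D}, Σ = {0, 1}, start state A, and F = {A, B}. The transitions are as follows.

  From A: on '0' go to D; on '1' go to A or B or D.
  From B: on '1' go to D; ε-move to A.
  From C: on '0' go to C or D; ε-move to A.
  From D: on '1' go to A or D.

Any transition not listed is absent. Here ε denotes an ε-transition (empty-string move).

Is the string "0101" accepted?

Yes

Start in {A}.
Read '0': A→{D}; now {D}.
Read '1': D→{A, D}; now {A, D}.
Read '0': A→{D}, D→∅; now {D}.
Read '1': D→{A, D}; now {A, D}.
The final set {A, D} contains the accepting state A.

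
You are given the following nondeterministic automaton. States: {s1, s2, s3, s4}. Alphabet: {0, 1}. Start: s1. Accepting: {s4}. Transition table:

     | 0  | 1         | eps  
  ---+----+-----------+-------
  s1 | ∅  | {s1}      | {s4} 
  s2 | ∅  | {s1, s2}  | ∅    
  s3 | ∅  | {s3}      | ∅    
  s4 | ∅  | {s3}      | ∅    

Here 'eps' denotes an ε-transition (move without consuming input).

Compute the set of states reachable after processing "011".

∅

Start: ε-closure({s1}) = {s1, s4}.
Read '0': s1→∅, s4→∅; now ∅.
The set is empty and remains empty for the remaining 2 symbols.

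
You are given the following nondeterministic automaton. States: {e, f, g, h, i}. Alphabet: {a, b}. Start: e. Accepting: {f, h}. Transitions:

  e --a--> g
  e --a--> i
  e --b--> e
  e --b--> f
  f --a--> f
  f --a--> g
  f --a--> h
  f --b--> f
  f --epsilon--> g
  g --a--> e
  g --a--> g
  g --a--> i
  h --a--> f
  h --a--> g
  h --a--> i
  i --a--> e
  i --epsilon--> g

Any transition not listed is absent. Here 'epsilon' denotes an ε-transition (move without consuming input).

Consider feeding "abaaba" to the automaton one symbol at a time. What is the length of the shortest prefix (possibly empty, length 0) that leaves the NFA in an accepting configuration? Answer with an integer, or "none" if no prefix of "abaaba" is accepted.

none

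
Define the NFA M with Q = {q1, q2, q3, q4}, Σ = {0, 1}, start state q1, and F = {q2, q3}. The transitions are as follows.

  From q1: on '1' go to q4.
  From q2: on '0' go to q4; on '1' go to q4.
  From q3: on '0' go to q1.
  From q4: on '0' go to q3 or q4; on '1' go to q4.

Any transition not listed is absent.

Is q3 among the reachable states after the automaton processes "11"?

No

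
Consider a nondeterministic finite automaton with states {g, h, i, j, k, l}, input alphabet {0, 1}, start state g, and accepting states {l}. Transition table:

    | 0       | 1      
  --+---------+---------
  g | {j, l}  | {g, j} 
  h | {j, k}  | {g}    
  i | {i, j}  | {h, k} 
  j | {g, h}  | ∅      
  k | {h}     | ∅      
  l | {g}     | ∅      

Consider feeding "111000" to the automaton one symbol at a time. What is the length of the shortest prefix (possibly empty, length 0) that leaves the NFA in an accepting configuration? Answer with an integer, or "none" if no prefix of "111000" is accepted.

4

Start in {g}.
Read '1': {g} → {g, j}.
Read '1': {g, j} → {g, j}.
Read '1': {g, j} → {g, j}.
Read '0': {g, j} → {g, h, j, l}.
None of the earlier sets intersect F, but {g, h, j, l} does.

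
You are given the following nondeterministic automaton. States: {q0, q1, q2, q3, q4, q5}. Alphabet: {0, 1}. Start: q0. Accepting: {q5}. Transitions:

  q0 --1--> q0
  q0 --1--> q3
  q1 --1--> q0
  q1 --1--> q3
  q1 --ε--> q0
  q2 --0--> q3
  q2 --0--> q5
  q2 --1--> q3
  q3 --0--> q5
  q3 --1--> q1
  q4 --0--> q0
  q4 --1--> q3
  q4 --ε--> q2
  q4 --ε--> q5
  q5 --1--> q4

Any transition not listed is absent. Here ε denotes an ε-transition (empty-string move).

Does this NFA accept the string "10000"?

Start in {q0}.
Read '1': q0→{q0, q3}; now {q0, q3}.
Read '0': q0→∅, q3→{q5}; now {q5}.
Read '0': q5→∅; now ∅.
The set is empty and remains empty for the remaining 2 symbols.
The final set ∅ contains no accepting state.

No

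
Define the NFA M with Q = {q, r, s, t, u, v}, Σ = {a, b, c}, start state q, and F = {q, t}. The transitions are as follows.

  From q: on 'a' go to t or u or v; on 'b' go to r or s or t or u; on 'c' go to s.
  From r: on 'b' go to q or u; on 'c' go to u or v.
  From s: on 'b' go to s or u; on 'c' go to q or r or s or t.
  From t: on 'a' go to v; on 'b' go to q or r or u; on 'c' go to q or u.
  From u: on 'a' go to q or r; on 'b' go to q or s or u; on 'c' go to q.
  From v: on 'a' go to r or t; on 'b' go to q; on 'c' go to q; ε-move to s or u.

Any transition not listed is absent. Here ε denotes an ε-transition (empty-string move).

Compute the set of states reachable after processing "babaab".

{q, r, s, t, u}

Start in {q}.
Read 'b': q→{r, s, t, u}; now {r, s, t, u}.
Read 'a': r→∅, s→∅, t→{v}, u→{q, r}; union {q, r, v}; ε-closure = {q, r, s, u, v}.
Read 'b': q→{r, s, t, u}, r→{q, u}, s→{s, u}, u→{q, s, u}, v→{q}; now {q, r, s, t, u}.
Read 'a': q→{t, u, v}, r→∅, s→∅, t→{v}, u→{q, r}; union {q, r, t, u, v}; ε-closure = {q, r, s, t, u, v}.
Read 'a': q→{t, u, v}, r→∅, s→∅, t→{v}, u→{q, r}, v→{r, t}; union {q, r, t, u, v}; ε-closure = {q, r, s, t, u, v}.
Read 'b': q→{r, s, t, u}, r→{q, u}, s→{s, u}, t→{q, r, u}, u→{q, s, u}, v→{q}; now {q, r, s, t, u}.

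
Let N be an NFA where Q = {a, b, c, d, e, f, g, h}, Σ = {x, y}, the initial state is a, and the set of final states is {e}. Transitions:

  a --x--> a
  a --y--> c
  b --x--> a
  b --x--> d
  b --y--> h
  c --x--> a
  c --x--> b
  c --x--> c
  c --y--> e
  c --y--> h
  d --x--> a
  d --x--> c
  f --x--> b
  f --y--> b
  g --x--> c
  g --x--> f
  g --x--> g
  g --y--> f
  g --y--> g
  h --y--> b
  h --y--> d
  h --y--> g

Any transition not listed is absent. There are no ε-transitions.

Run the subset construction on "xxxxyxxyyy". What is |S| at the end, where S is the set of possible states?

Start in {a}.
Read 'x': {a} → {a}.
Read 'x': {a} → {a}.
Read 'x': {a} → {a}.
Read 'x': {a} → {a}.
Read 'y': {a} → {c}.
Read 'x': {c} → {a, b, c}.
Read 'x': {a, b, c} → {a, b, c, d}.
Read 'y': {a, b, c, d} → {c, e, h}.
Read 'y': {c, e, h} → {b, d, e, g, h}.
Read 'y': {b, d, e, g, h} → {b, d, f, g, h}.
That set has 5 states.

5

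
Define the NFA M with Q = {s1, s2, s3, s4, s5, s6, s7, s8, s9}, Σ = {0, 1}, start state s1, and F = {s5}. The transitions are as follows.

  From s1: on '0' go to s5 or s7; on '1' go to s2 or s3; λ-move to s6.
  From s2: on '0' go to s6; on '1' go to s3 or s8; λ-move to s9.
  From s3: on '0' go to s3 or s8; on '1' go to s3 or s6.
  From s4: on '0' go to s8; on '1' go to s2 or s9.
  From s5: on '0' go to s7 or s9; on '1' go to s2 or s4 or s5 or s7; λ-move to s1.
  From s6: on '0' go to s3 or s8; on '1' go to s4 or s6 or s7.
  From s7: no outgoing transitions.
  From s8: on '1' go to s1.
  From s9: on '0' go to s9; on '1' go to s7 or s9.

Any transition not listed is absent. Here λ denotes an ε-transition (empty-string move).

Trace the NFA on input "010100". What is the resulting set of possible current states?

{s1, s3, s5, s6, s7, s8, s9}

Start: ε-closure({s1}) = {s1, s6}.
Read '0': {s1, s6} → {s1, s3, s5, s6, s7, s8}.
Read '1': {s1, s3, s5, s6, s7, s8} → {s1, s2, s3, s4, s5, s6, s7, s9}.
Read '0': {s1, s2, s3, s4, s5, s6, s7, s9} → {s1, s3, s5, s6, s7, s8, s9}.
Read '1': {s1, s3, s5, s6, s7, s8, s9} → {s1, s2, s3, s4, s5, s6, s7, s9}.
Read '0': {s1, s2, s3, s4, s5, s6, s7, s9} → {s1, s3, s5, s6, s7, s8, s9}.
Read '0': {s1, s3, s5, s6, s7, s8, s9} → {s1, s3, s5, s6, s7, s8, s9}.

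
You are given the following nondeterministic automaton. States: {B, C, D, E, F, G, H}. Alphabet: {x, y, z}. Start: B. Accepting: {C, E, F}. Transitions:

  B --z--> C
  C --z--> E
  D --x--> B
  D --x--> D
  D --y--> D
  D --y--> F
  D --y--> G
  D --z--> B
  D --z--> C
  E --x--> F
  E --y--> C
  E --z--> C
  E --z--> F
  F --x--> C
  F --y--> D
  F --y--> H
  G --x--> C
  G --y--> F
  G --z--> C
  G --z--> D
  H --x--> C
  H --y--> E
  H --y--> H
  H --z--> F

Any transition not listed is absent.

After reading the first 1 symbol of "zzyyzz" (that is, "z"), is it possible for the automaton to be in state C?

Start in {B}.
Read 'z': B→{C}; now {C}.
State C is in {C}.

Yes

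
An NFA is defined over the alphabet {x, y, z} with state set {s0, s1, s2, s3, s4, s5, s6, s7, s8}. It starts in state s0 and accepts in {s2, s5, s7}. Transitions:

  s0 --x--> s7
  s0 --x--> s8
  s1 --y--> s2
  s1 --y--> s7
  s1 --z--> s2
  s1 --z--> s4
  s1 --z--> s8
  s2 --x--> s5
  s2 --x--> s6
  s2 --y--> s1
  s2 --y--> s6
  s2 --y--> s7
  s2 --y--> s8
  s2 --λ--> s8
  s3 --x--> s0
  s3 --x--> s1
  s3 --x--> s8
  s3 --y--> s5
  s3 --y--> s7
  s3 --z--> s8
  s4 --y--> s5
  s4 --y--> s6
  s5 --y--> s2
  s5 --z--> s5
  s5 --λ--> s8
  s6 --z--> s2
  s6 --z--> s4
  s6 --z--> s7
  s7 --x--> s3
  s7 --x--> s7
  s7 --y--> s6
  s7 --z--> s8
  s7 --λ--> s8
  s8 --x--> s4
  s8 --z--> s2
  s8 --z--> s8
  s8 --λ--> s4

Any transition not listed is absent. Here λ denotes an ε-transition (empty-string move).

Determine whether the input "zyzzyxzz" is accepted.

Start in {s0}.
Read 'z': s0→∅; now ∅.
The set is empty and remains empty for the remaining 7 symbols.
The final set ∅ contains no accepting state.

No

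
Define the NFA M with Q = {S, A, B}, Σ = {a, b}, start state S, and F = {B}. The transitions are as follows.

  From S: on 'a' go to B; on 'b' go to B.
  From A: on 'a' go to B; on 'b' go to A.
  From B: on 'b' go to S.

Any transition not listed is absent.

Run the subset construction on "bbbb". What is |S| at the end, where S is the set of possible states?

Start in {S}.
Read 'b': S→{B}; now {B}.
Read 'b': B→{S}; now {S}.
Read 'b': S→{B}; now {B}.
Read 'b': B→{S}; now {S}.
That set has 1 state.

1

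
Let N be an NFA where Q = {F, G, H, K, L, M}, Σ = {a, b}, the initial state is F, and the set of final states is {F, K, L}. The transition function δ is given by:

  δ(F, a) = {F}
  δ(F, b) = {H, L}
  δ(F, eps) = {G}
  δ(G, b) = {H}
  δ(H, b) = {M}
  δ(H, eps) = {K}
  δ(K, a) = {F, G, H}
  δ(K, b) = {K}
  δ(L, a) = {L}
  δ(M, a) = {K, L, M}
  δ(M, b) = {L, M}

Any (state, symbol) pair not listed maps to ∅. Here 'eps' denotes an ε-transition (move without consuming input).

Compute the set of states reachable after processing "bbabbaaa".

Start: ε-closure({F}) = {F, G}.
Read 'b': F→{H, L}, G→{H}; union {H, L}; ε-closure = {H, K, L}.
Read 'b': H→{M}, K→{K}, L→∅; now {K, M}.
Read 'a': K→{F, G, H}, M→{K, L, M}; now {F, G, H, K, L, M}.
Read 'b': F→{H, L}, G→{H}, H→{M}, K→{K}, L→∅, M→{L, M}; now {H, K, L, M}.
Read 'b': H→{M}, K→{K}, L→∅, M→{L, M}; now {K, L, M}.
Read 'a': K→{F, G, H}, L→{L}, M→{K, L, M}; now {F, G, H, K, L, M}.
Read 'a': F→{F}, G→∅, H→∅, K→{F, G, H}, L→{L}, M→{K, L, M}; now {F, G, H, K, L, M}.
Read 'a': F→{F}, G→∅, H→∅, K→{F, G, H}, L→{L}, M→{K, L, M}; now {F, G, H, K, L, M}.

{F, G, H, K, L, M}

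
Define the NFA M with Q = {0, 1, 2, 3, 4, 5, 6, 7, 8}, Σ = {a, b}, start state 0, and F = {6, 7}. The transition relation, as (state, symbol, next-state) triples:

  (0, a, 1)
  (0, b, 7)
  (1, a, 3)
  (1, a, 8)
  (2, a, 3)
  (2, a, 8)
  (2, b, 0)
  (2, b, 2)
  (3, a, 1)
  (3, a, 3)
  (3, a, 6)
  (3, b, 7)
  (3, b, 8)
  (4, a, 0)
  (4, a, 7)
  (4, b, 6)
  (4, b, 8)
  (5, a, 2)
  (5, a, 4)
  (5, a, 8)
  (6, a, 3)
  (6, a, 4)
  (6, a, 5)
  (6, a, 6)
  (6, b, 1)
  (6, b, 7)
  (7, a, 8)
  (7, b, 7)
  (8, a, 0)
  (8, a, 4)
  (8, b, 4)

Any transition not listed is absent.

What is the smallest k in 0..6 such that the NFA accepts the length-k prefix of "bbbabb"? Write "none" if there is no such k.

Start in {0}.
Read 'b': {0} → {7}.
None of the earlier sets intersect F, but {7} does.

1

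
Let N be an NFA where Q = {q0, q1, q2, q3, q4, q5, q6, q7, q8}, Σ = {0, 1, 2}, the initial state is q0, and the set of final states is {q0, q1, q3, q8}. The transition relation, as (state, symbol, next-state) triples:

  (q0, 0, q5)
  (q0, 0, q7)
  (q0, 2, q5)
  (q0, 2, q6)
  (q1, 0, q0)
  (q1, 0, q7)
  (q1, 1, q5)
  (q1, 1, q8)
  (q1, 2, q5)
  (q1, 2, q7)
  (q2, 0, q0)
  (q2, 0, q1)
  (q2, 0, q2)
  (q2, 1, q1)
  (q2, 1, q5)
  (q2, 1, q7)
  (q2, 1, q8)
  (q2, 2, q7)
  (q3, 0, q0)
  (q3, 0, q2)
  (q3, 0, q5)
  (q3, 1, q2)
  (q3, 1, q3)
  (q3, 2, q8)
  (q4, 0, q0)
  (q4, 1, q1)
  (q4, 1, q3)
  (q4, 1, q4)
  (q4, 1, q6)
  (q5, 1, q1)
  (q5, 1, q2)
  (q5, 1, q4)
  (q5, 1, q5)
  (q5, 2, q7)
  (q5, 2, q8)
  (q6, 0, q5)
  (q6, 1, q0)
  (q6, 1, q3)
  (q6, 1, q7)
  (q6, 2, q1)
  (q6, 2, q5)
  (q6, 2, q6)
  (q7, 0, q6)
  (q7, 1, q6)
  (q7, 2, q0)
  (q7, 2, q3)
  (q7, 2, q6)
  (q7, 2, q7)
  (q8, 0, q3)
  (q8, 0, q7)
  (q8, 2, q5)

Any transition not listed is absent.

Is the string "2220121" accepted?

Yes

Start in {q0}.
Read '2': q0→{q5, q6}; now {q5, q6}.
Read '2': q5→{q7, q8}, q6→{q1, q5, q6}; now {q1, q5, q6, q7, q8}.
Read '2': q1→{q5, q7}, q5→{q7, q8}, q6→{q1, q5, q6}, q7→{q0, q3, q6, q7}, q8→{q5}; now {q0, q1, q3, q5, q6, q7, q8}.
Read '0': q0→{q5, q7}, q1→{q0, q7}, q3→{q0, q2, q5}, q5→∅, q6→{q5}, q7→{q6}, q8→{q3, q7}; now {q0, q2, q3, q5, q6, q7}.
Read '1': q0→∅, q2→{q1, q5, q7, q8}, q3→{q2, q3}, q5→{q1, q2, q4, q5}, q6→{q0, q3, q7}, q7→{q6}; now {q0, q1, q2, q3, q4, q5, q6, q7, q8}.
Read '2': q0→{q5, q6}, q1→{q5, q7}, q2→{q7}, q3→{q8}, q4→∅, q5→{q7, q8}, q6→{q1, q5, q6}, q7→{q0, q3, q6, q7}, q8→{q5}; now {q0, q1, q3, q5, q6, q7, q8}.
Read '1': q0→∅, q1→{q5, q8}, q3→{q2, q3}, q5→{q1, q2, q4, q5}, q6→{q0, q3, q7}, q7→{q6}, q8→∅; now {q0, q1, q2, q3, q4, q5, q6, q7, q8}.
The final set {q0, q1, q2, q3, q4, q5, q6, q7, q8} contains the accepting states q0, q1, q3, q8.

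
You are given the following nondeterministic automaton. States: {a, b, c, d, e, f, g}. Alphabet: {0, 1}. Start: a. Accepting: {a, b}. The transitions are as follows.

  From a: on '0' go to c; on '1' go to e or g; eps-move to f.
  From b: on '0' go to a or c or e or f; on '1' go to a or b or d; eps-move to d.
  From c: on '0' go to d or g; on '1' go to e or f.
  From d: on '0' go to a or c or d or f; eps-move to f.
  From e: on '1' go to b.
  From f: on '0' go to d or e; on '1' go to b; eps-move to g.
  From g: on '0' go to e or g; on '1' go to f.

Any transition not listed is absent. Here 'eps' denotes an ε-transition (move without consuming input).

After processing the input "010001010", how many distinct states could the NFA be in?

6

Start: ε-closure({a}) = {a, f, g}.
Read '0': a→{c}, f→{d, e}, g→{e, g}; union {c, d, e, g}; ε-closure = {c, d, e, f, g}.
Read '1': c→{e, f}, d→∅, e→{b}, f→{b}, g→{f}; union {b, e, f}; ε-closure = {b, d, e, f, g}.
Read '0': b→{a, c, e, f}, d→{a, c, d, f}, e→∅, f→{d, e}, g→{e, g}; now {a, c, d, e, f, g}.
Read '0': a→{c}, c→{d, g}, d→{a, c, d, f}, e→∅, f→{d, e}, g→{e, g}; now {a, c, d, e, f, g}.
Read '0': a→{c}, c→{d, g}, d→{a, c, d, f}, e→∅, f→{d, e}, g→{e, g}; now {a, c, d, e, f, g}.
Read '1': a→{e, g}, c→{e, f}, d→∅, e→{b}, f→{b}, g→{f}; union {b, e, f, g}; ε-closure = {b, d, e, f, g}.
Read '0': b→{a, c, e, f}, d→{a, c, d, f}, e→∅, f→{d, e}, g→{e, g}; now {a, c, d, e, f, g}.
Read '1': a→{e, g}, c→{e, f}, d→∅, e→{b}, f→{b}, g→{f}; union {b, e, f, g}; ε-closure = {b, d, e, f, g}.
Read '0': b→{a, c, e, f}, d→{a, c, d, f}, e→∅, f→{d, e}, g→{e, g}; now {a, c, d, e, f, g}.
That set has 6 states.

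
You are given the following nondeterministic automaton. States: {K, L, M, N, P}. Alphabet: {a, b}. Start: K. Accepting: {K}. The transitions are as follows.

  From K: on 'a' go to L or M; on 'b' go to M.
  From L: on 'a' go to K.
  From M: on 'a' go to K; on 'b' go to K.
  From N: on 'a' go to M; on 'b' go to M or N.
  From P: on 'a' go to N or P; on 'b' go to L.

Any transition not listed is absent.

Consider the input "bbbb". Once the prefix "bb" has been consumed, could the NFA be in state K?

Yes

Start in {K}.
Read 'b': K→{M}; now {M}.
Read 'b': M→{K}; now {K}.
State K is in {K}.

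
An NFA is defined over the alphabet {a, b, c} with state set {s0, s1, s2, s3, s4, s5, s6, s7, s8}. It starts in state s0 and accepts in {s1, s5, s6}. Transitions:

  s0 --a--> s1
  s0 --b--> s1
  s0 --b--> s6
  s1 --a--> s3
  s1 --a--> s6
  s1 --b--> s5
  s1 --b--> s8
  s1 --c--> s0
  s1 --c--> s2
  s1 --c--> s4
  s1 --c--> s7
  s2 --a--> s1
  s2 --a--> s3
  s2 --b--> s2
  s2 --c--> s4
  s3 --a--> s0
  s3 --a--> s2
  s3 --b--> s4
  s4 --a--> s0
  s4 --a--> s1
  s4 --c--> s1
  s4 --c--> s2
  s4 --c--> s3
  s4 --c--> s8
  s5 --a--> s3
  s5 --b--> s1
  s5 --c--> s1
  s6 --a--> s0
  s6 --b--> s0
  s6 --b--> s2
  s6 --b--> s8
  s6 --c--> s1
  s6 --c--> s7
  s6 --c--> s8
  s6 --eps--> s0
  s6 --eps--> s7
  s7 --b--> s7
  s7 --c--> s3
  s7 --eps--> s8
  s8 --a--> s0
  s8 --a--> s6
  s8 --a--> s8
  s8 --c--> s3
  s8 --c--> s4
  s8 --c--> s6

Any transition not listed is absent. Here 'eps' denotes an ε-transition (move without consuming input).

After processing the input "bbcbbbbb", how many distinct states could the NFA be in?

Start in {s0}.
Read 'b': {s0} → {s0, s1, s6, s7, s8}.
Read 'b': {s0, s1, s6, s7, s8} → {s0, s1, s2, s5, s6, s7, s8}.
Read 'c': {s0, s1, s2, s5, s6, s7, s8} → {s0, s1, s2, s3, s4, s6, s7, s8}.
Read 'b': {s0, s1, s2, s3, s4, s6, s7, s8} → {s0, s1, s2, s4, s5, s6, s7, s8}.
Read 'b': {s0, s1, s2, s4, s5, s6, s7, s8} → {s0, s1, s2, s5, s6, s7, s8}.
Read 'b': {s0, s1, s2, s5, s6, s7, s8} → {s0, s1, s2, s5, s6, s7, s8}.
Read 'b': {s0, s1, s2, s5, s6, s7, s8} → {s0, s1, s2, s5, s6, s7, s8}.
Read 'b': {s0, s1, s2, s5, s6, s7, s8} → {s0, s1, s2, s5, s6, s7, s8}.
That set has 7 states.

7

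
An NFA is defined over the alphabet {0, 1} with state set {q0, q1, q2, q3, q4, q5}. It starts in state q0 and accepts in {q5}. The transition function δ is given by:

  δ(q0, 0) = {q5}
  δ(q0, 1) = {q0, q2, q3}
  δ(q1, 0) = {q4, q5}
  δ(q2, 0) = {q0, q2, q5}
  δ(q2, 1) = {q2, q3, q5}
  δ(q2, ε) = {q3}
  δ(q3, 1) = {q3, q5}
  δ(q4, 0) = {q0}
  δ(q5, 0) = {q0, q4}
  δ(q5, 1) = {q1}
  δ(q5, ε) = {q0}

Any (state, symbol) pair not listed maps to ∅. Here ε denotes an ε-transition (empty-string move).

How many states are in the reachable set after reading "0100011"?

5

Start in {q0}.
Read '0': {q0} → {q0, q5}.
Read '1': {q0, q5} → {q0, q1, q2, q3}.
Read '0': {q0, q1, q2, q3} → {q0, q2, q3, q4, q5}.
Read '0': {q0, q2, q3, q4, q5} → {q0, q2, q3, q4, q5}.
Read '0': {q0, q2, q3, q4, q5} → {q0, q2, q3, q4, q5}.
Read '1': {q0, q2, q3, q4, q5} → {q0, q1, q2, q3, q5}.
Read '1': {q0, q1, q2, q3, q5} → {q0, q1, q2, q3, q5}.
That set has 5 states.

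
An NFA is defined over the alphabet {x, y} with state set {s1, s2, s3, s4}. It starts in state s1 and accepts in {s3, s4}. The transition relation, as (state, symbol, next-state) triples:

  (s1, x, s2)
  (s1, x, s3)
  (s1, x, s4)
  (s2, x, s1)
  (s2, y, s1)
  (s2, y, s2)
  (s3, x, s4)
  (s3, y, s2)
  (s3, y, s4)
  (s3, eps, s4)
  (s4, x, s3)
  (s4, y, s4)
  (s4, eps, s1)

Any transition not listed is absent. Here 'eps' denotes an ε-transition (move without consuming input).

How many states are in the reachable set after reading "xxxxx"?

4

Start in {s1}.
Read 'x': s1→{s2, s3, s4}; union {s2, s3, s4}; ε-closure = {s1, s2, s3, s4}.
Read 'x': s1→{s2, s3, s4}, s2→{s1}, s3→{s4}, s4→{s3}; now {s1, s2, s3, s4}.
Read 'x': s1→{s2, s3, s4}, s2→{s1}, s3→{s4}, s4→{s3}; now {s1, s2, s3, s4}.
Read 'x': s1→{s2, s3, s4}, s2→{s1}, s3→{s4}, s4→{s3}; now {s1, s2, s3, s4}.
Read 'x': s1→{s2, s3, s4}, s2→{s1}, s3→{s4}, s4→{s3}; now {s1, s2, s3, s4}.
That set has 4 states.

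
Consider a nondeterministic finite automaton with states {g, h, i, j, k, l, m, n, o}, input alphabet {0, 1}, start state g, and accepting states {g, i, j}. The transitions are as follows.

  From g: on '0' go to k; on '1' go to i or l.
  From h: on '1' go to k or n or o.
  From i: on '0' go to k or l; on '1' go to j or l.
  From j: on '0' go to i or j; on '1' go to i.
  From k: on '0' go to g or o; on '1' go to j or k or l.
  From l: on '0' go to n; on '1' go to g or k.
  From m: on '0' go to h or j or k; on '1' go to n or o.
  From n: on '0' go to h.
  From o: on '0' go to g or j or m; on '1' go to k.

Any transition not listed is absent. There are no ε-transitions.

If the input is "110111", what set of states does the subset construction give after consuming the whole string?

{g, i, j, k, l}

Start in {g}.
Read '1': {g} → {i, l}.
Read '1': {i, l} → {g, j, k, l}.
Read '0': {g, j, k, l} → {g, i, j, k, n, o}.
Read '1': {g, i, j, k, n, o} → {i, j, k, l}.
Read '1': {i, j, k, l} → {g, i, j, k, l}.
Read '1': {g, i, j, k, l} → {g, i, j, k, l}.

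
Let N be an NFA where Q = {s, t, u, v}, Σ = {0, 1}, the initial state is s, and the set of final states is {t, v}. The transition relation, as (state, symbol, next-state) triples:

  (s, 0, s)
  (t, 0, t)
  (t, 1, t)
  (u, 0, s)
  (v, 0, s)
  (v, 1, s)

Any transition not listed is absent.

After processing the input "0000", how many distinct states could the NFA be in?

Start in {s}.
Read '0': s→{s}; now {s}.
Read '0': s→{s}; now {s}.
Read '0': s→{s}; now {s}.
Read '0': s→{s}; now {s}.
That set has 1 state.

1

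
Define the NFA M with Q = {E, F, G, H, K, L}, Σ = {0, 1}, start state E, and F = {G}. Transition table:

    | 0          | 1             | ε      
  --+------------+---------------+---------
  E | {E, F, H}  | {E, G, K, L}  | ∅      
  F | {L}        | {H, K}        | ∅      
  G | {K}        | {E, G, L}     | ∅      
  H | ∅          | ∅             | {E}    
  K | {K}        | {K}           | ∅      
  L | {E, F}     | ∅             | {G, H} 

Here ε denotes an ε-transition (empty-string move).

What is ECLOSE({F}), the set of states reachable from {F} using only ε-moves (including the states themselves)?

{F}

Begin with {F}.
No ε-moves leave this set, so the closure equals the set itself.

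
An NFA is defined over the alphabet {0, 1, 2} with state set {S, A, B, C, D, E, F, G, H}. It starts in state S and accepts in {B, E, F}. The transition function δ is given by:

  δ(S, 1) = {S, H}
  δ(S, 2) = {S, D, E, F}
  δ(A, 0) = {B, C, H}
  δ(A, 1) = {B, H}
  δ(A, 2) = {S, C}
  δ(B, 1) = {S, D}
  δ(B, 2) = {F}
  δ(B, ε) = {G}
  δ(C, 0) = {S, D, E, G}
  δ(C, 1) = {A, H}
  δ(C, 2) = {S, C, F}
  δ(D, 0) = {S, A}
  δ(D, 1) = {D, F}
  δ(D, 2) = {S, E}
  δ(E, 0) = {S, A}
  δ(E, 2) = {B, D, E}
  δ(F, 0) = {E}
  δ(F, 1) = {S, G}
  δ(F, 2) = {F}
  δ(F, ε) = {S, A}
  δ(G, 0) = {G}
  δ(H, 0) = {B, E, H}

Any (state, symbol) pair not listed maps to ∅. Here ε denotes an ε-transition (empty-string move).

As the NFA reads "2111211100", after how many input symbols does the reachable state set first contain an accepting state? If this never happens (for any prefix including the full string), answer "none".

1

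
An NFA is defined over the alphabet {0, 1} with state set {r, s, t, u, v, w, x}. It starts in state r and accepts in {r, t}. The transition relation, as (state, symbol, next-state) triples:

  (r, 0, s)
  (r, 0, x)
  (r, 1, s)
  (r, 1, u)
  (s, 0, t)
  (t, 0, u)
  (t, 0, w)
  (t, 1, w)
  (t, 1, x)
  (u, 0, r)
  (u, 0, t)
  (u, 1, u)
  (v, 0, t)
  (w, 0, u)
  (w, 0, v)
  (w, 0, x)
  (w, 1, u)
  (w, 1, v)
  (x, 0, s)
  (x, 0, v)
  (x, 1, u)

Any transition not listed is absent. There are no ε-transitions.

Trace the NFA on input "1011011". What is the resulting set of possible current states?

Start in {r}.
Read '1': r→{s, u}; now {s, u}.
Read '0': s→{t}, u→{r, t}; now {r, t}.
Read '1': r→{s, u}, t→{w, x}; now {s, u, w, x}.
Read '1': s→∅, u→{u}, w→{u, v}, x→{u}; now {u, v}.
Read '0': u→{r, t}, v→{t}; now {r, t}.
Read '1': r→{s, u}, t→{w, x}; now {s, u, w, x}.
Read '1': s→∅, u→{u}, w→{u, v}, x→{u}; now {u, v}.

{u, v}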